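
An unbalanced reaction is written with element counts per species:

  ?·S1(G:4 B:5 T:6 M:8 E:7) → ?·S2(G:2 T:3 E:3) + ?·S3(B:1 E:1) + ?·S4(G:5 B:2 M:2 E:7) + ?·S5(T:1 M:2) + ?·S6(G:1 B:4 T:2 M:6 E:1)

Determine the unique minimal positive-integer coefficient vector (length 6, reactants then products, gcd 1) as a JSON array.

Coefficients: [4, 4, 6, 1, 6, 3]

G: 4·4 = 16 | 4·2+6·0+1·5+6·0+3·1 = 16
B: 4·5 = 20 | 4·0+6·1+1·2+6·0+3·4 = 20
T: 4·6 = 24 | 4·3+6·0+1·0+6·1+3·2 = 24
M: 4·8 = 32 | 4·0+6·0+1·2+6·2+3·6 = 32
E: 4·7 = 28 | 4·3+6·1+1·7+6·0+3·1 = 28
gcd(4,4,6,1,6,3) = 1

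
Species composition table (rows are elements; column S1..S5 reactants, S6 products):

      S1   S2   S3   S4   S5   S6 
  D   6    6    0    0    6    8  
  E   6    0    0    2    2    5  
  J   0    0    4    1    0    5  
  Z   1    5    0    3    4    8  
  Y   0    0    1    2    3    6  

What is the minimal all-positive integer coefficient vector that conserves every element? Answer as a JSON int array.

Coefficients: [1, 1, 6, 6, 6, 6]

D: 1·6+1·6+6·0+6·0+6·6 = 48 | 6·8 = 48
E: 1·6+1·0+6·0+6·2+6·2 = 30 | 6·5 = 30
J: 1·0+1·0+6·4+6·1+6·0 = 30 | 6·5 = 30
Z: 1·1+1·5+6·0+6·3+6·4 = 48 | 6·8 = 48
Y: 1·0+1·0+6·1+6·2+6·3 = 36 | 6·6 = 36
gcd(1,1,6,6,6,6) = 1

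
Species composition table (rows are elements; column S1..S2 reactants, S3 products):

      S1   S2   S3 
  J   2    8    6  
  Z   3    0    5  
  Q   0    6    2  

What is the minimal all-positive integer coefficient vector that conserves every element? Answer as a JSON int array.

Coefficients: [5, 1, 3]

J: 5·2+1·8 = 18 | 3·6 = 18
Z: 5·3+1·0 = 15 | 3·5 = 15
Q: 5·0+1·6 = 6 | 3·2 = 6
gcd(5,1,3) = 1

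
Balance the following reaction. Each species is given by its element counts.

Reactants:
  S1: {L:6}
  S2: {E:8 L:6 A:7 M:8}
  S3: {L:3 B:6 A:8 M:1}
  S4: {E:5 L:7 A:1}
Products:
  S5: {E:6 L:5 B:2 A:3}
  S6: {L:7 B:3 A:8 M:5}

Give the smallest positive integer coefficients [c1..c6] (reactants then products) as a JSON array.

Coefficients: [1, 2, 4, 4, 6, 4]

E: 1·0+2·8+4·0+4·5 = 36 | 6·6+4·0 = 36
L: 1·6+2·6+4·3+4·7 = 58 | 6·5+4·7 = 58
B: 1·0+2·0+4·6+4·0 = 24 | 6·2+4·3 = 24
A: 1·0+2·7+4·8+4·1 = 50 | 6·3+4·8 = 50
M: 1·0+2·8+4·1+4·0 = 20 | 6·0+4·5 = 20
gcd(1,2,4,4,6,4) = 1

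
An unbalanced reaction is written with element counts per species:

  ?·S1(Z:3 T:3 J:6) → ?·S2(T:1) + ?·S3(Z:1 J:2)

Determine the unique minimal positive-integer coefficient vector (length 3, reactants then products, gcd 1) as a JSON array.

Coefficients: [1, 3, 3]

Z: 1·3 = 3 | 3·0+3·1 = 3
T: 1·3 = 3 | 3·1+3·0 = 3
J: 1·6 = 6 | 3·0+3·2 = 6
gcd(1,3,3) = 1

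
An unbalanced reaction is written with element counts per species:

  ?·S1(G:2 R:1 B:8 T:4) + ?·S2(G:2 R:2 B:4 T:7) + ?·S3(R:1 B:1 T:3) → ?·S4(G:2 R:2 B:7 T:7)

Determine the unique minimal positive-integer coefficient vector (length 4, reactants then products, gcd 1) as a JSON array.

Coefficients: [3, 2, 3, 5]

G: 3·2+2·2+3·0 = 10 | 5·2 = 10
R: 3·1+2·2+3·1 = 10 | 5·2 = 10
B: 3·8+2·4+3·1 = 35 | 5·7 = 35
T: 3·4+2·7+3·3 = 35 | 5·7 = 35
gcd(3,2,3,5) = 1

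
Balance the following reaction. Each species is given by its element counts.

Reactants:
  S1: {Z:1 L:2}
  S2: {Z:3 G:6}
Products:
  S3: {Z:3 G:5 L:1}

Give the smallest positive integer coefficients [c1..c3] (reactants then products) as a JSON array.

Coefficients: [3, 5, 6]

Z: 3·1+5·3 = 18 | 6·3 = 18
G: 3·0+5·6 = 30 | 6·5 = 30
L: 3·2+5·0 = 6 | 6·1 = 6
gcd(3,5,6) = 1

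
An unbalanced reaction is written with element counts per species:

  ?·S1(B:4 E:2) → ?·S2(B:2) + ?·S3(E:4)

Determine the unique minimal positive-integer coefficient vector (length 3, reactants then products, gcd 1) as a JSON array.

B: 2·4 = 8 | 4·2+1·0 = 8
E: 2·2 = 4 | 4·0+1·4 = 4
gcd(2,4,1) = 1

Coefficients: [2, 4, 1]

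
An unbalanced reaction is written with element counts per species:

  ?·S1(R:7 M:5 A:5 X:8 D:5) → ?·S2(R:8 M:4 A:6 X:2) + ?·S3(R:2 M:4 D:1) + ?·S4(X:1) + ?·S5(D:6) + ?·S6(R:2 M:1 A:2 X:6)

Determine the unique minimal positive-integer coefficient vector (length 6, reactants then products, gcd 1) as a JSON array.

Coefficients: [4, 2, 2, 4, 3, 4]

R: 4·7 = 28 | 2·8+2·2+4·0+3·0+4·2 = 28
M: 4·5 = 20 | 2·4+2·4+4·0+3·0+4·1 = 20
A: 4·5 = 20 | 2·6+2·0+4·0+3·0+4·2 = 20
X: 4·8 = 32 | 2·2+2·0+4·1+3·0+4·6 = 32
D: 4·5 = 20 | 2·0+2·1+4·0+3·6+4·0 = 20
gcd(4,2,2,4,3,4) = 1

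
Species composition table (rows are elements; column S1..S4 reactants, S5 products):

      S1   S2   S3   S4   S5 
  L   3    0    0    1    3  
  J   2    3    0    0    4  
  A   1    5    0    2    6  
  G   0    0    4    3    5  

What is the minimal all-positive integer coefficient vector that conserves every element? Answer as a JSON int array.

Coefficients: [4, 4, 4, 3, 5]

L: 4·3+4·0+4·0+3·1 = 15 | 5·3 = 15
J: 4·2+4·3+4·0+3·0 = 20 | 5·4 = 20
A: 4·1+4·5+4·0+3·2 = 30 | 5·6 = 30
G: 4·0+4·0+4·4+3·3 = 25 | 5·5 = 25
gcd(4,4,4,3,5) = 1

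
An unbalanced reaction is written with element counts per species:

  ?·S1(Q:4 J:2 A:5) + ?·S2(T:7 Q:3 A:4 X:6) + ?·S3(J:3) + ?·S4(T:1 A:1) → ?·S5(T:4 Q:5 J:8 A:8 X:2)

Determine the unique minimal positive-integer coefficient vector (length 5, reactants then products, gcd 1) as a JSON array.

Coefficients: [3, 1, 6, 5, 3]

T: 3·0+1·7+6·0+5·1 = 12 | 3·4 = 12
Q: 3·4+1·3+6·0+5·0 = 15 | 3·5 = 15
J: 3·2+1·0+6·3+5·0 = 24 | 3·8 = 24
A: 3·5+1·4+6·0+5·1 = 24 | 3·8 = 24
X: 3·0+1·6+6·0+5·0 = 6 | 3·2 = 6
gcd(3,1,6,5,3) = 1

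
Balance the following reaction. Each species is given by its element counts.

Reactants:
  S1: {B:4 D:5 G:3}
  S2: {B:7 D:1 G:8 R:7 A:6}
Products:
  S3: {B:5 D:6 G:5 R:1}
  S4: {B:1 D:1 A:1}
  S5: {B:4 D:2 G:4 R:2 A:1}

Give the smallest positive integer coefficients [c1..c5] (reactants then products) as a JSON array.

Coefficients: [5, 1, 3, 4, 2]

B: 5·4+1·7 = 27 | 3·5+4·1+2·4 = 27
D: 5·5+1·1 = 26 | 3·6+4·1+2·2 = 26
G: 5·3+1·8 = 23 | 3·5+4·0+2·4 = 23
R: 5·0+1·7 = 7 | 3·1+4·0+2·2 = 7
A: 5·0+1·6 = 6 | 3·0+4·1+2·1 = 6
gcd(5,1,3,4,2) = 1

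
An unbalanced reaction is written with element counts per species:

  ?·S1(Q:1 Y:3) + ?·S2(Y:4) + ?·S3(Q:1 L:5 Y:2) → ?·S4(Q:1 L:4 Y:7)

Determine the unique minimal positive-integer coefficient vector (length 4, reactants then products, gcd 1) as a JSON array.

Coefficients: [1, 6, 4, 5]

Q: 1·1+6·0+4·1 = 5 | 5·1 = 5
L: 1·0+6·0+4·5 = 20 | 5·4 = 20
Y: 1·3+6·4+4·2 = 35 | 5·7 = 35
gcd(1,6,4,5) = 1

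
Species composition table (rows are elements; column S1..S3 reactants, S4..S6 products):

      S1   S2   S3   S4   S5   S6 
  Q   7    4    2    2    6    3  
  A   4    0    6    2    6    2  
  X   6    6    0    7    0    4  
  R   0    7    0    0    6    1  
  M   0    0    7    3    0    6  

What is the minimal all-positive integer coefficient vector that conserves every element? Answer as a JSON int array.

Coefficients: [3, 5, 6, 4, 5, 5]

Q: 3·7+5·4+6·2 = 53 | 4·2+5·6+5·3 = 53
A: 3·4+5·0+6·6 = 48 | 4·2+5·6+5·2 = 48
X: 3·6+5·6+6·0 = 48 | 4·7+5·0+5·4 = 48
R: 3·0+5·7+6·0 = 35 | 4·0+5·6+5·1 = 35
M: 3·0+5·0+6·7 = 42 | 4·3+5·0+5·6 = 42
gcd(3,5,6,4,5,5) = 1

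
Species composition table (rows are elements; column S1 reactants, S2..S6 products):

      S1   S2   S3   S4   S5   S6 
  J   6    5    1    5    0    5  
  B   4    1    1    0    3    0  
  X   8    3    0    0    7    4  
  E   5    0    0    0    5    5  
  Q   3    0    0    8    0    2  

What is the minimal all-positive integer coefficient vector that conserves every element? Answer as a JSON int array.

Coefficients: [6, 3, 6, 2, 5, 1]

J: 6·6 = 36 | 3·5+6·1+2·5+5·0+1·5 = 36
B: 6·4 = 24 | 3·1+6·1+2·0+5·3+1·0 = 24
X: 6·8 = 48 | 3·3+6·0+2·0+5·7+1·4 = 48
E: 6·5 = 30 | 3·0+6·0+2·0+5·5+1·5 = 30
Q: 6·3 = 18 | 3·0+6·0+2·8+5·0+1·2 = 18
gcd(6,3,6,2,5,1) = 1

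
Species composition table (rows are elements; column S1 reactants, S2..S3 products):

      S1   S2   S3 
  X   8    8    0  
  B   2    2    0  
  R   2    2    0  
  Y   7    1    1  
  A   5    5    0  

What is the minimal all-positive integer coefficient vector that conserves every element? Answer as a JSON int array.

Coefficients: [1, 1, 6]

X: 1·8 = 8 | 1·8+6·0 = 8
B: 1·2 = 2 | 1·2+6·0 = 2
R: 1·2 = 2 | 1·2+6·0 = 2
Y: 1·7 = 7 | 1·1+6·1 = 7
A: 1·5 = 5 | 1·5+6·0 = 5
gcd(1,1,6) = 1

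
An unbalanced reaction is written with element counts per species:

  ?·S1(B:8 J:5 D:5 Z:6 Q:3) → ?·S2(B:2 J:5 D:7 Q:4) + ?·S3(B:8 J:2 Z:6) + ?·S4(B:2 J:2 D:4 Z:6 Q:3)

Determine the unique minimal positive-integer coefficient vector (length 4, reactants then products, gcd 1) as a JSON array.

Coefficients: [5, 3, 4, 1]

B: 5·8 = 40 | 3·2+4·8+1·2 = 40
J: 5·5 = 25 | 3·5+4·2+1·2 = 25
D: 5·5 = 25 | 3·7+4·0+1·4 = 25
Z: 5·6 = 30 | 3·0+4·6+1·6 = 30
Q: 5·3 = 15 | 3·4+4·0+1·3 = 15
gcd(5,3,4,1) = 1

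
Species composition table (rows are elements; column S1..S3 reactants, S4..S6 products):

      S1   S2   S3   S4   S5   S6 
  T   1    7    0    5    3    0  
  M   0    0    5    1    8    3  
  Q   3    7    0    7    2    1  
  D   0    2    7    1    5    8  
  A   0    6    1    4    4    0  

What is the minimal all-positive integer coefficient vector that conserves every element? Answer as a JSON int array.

Coefficients: [4, 2, 4, 3, 1, 3]

T: 4·1+2·7+4·0 = 18 | 3·5+1·3+3·0 = 18
M: 4·0+2·0+4·5 = 20 | 3·1+1·8+3·3 = 20
Q: 4·3+2·7+4·0 = 26 | 3·7+1·2+3·1 = 26
D: 4·0+2·2+4·7 = 32 | 3·1+1·5+3·8 = 32
A: 4·0+2·6+4·1 = 16 | 3·4+1·4+3·0 = 16
gcd(4,2,4,3,1,3) = 1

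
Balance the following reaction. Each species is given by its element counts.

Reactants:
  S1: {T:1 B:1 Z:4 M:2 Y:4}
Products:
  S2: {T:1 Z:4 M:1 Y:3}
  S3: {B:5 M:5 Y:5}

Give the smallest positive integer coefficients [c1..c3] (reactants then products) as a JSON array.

T: 5·1 = 5 | 5·1+1·0 = 5
B: 5·1 = 5 | 5·0+1·5 = 5
Z: 5·4 = 20 | 5·4+1·0 = 20
M: 5·2 = 10 | 5·1+1·5 = 10
Y: 5·4 = 20 | 5·3+1·5 = 20
gcd(5,5,1) = 1

Coefficients: [5, 5, 1]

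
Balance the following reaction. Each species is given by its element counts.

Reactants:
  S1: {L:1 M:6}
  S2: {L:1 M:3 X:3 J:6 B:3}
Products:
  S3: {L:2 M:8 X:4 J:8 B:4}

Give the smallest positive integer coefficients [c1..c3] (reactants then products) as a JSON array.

L: 2·1+4·1 = 6 | 3·2 = 6
M: 2·6+4·3 = 24 | 3·8 = 24
X: 2·0+4·3 = 12 | 3·4 = 12
J: 2·0+4·6 = 24 | 3·8 = 24
B: 2·0+4·3 = 12 | 3·4 = 12
gcd(2,4,3) = 1

Coefficients: [2, 4, 3]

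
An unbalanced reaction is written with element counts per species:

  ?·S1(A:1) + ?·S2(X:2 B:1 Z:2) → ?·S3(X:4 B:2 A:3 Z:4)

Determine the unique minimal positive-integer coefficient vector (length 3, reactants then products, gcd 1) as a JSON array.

X: 3·0+2·2 = 4 | 1·4 = 4
B: 3·0+2·1 = 2 | 1·2 = 2
A: 3·1+2·0 = 3 | 1·3 = 3
Z: 3·0+2·2 = 4 | 1·4 = 4
gcd(3,2,1) = 1

Coefficients: [3, 2, 1]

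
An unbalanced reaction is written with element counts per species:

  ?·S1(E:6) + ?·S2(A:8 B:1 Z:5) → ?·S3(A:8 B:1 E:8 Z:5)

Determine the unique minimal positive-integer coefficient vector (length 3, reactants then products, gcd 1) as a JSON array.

A: 4·0+3·8 = 24 | 3·8 = 24
B: 4·0+3·1 = 3 | 3·1 = 3
E: 4·6+3·0 = 24 | 3·8 = 24
Z: 4·0+3·5 = 15 | 3·5 = 15
gcd(4,3,3) = 1

Coefficients: [4, 3, 3]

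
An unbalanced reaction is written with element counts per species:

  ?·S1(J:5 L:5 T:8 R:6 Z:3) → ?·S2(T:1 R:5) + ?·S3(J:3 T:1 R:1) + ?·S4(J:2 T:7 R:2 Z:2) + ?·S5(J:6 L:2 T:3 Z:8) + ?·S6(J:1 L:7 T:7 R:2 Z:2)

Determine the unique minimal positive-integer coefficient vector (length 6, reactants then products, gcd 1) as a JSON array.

Coefficients: [6, 4, 6, 1, 1, 4]

J: 6·5 = 30 | 4·0+6·3+1·2+1·6+4·1 = 30
L: 6·5 = 30 | 4·0+6·0+1·0+1·2+4·7 = 30
T: 6·8 = 48 | 4·1+6·1+1·7+1·3+4·7 = 48
R: 6·6 = 36 | 4·5+6·1+1·2+1·0+4·2 = 36
Z: 6·3 = 18 | 4·0+6·0+1·2+1·8+4·2 = 18
gcd(6,4,6,1,1,4) = 1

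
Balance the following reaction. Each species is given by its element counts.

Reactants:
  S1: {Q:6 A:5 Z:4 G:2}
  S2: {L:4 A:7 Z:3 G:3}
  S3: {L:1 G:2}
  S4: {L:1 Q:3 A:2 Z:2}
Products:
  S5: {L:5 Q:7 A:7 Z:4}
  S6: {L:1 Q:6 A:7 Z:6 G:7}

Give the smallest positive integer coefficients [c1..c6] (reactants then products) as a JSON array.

L: 5·0+2·4+6·1+5·1 = 19 | 3·5+4·1 = 19
Q: 5·6+2·0+6·0+5·3 = 45 | 3·7+4·6 = 45
A: 5·5+2·7+6·0+5·2 = 49 | 3·7+4·7 = 49
Z: 5·4+2·3+6·0+5·2 = 36 | 3·4+4·6 = 36
G: 5·2+2·3+6·2+5·0 = 28 | 3·0+4·7 = 28
gcd(5,2,6,5,3,4) = 1

Coefficients: [5, 2, 6, 5, 3, 4]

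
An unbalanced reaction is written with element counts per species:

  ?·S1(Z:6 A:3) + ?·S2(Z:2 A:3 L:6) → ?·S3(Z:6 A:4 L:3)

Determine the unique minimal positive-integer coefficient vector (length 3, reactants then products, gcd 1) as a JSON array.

Z: 5·6+3·2 = 36 | 6·6 = 36
A: 5·3+3·3 = 24 | 6·4 = 24
L: 5·0+3·6 = 18 | 6·3 = 18
gcd(5,3,6) = 1

Coefficients: [5, 3, 6]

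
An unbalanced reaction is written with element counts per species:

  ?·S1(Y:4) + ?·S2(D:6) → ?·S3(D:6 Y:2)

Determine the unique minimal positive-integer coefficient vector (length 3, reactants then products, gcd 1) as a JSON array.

D: 1·0+2·6 = 12 | 2·6 = 12
Y: 1·4+2·0 = 4 | 2·2 = 4
gcd(1,2,2) = 1

Coefficients: [1, 2, 2]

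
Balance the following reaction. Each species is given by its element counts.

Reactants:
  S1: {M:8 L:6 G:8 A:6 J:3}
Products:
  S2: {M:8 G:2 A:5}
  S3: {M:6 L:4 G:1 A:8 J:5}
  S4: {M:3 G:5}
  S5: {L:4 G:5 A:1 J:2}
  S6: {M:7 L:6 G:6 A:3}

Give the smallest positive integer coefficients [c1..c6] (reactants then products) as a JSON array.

M: 3·8 = 24 | 1·8+1·6+1·3+2·0+1·7 = 24
L: 3·6 = 18 | 1·0+1·4+1·0+2·4+1·6 = 18
G: 3·8 = 24 | 1·2+1·1+1·5+2·5+1·6 = 24
A: 3·6 = 18 | 1·5+1·8+1·0+2·1+1·3 = 18
J: 3·3 = 9 | 1·0+1·5+1·0+2·2+1·0 = 9
gcd(3,1,1,1,2,1) = 1

Coefficients: [3, 1, 1, 1, 2, 1]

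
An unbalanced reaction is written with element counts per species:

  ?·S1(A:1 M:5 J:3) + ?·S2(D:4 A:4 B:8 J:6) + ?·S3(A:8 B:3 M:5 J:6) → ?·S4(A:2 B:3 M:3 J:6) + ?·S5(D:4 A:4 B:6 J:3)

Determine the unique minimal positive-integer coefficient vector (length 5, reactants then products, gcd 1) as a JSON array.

D: 2·0+6·4+1·0 = 24 | 5·0+6·4 = 24
A: 2·1+6·4+1·8 = 34 | 5·2+6·4 = 34
B: 2·0+6·8+1·3 = 51 | 5·3+6·6 = 51
M: 2·5+6·0+1·5 = 15 | 5·3+6·0 = 15
J: 2·3+6·6+1·6 = 48 | 5·6+6·3 = 48
gcd(2,6,1,5,6) = 1

Coefficients: [2, 6, 1, 5, 6]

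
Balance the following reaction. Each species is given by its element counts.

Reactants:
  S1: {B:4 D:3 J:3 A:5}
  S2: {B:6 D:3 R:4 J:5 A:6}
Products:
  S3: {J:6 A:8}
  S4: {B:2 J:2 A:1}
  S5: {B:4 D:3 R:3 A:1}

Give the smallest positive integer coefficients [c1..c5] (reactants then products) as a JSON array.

B: 1·4+3·6 = 22 | 2·0+3·2+4·4 = 22
D: 1·3+3·3 = 12 | 2·0+3·0+4·3 = 12
R: 1·0+3·4 = 12 | 2·0+3·0+4·3 = 12
J: 1·3+3·5 = 18 | 2·6+3·2+4·0 = 18
A: 1·5+3·6 = 23 | 2·8+3·1+4·1 = 23
gcd(1,3,2,3,4) = 1

Coefficients: [1, 3, 2, 3, 4]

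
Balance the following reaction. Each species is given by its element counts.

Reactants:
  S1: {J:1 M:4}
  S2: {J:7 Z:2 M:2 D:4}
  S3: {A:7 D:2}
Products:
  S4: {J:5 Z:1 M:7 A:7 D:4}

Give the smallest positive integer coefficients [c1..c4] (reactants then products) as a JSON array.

J: 3·1+1·7+2·0 = 10 | 2·5 = 10
Z: 3·0+1·2+2·0 = 2 | 2·1 = 2
M: 3·4+1·2+2·0 = 14 | 2·7 = 14
A: 3·0+1·0+2·7 = 14 | 2·7 = 14
D: 3·0+1·4+2·2 = 8 | 2·4 = 8
gcd(3,1,2,2) = 1

Coefficients: [3, 1, 2, 2]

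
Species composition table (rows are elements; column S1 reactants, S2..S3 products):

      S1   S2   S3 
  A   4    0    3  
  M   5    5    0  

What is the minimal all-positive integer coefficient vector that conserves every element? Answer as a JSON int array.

A: 3·4 = 12 | 3·0+4·3 = 12
M: 3·5 = 15 | 3·5+4·0 = 15
gcd(3,3,4) = 1

Coefficients: [3, 3, 4]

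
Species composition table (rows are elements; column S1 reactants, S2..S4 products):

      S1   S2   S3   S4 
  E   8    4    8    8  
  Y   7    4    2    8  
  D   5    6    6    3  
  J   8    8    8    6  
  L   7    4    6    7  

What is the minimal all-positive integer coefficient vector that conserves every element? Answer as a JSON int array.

E: 6·8 = 48 | 2·4+1·8+4·8 = 48
Y: 6·7 = 42 | 2·4+1·2+4·8 = 42
D: 6·5 = 30 | 2·6+1·6+4·3 = 30
J: 6·8 = 48 | 2·8+1·8+4·6 = 48
L: 6·7 = 42 | 2·4+1·6+4·7 = 42
gcd(6,2,1,4) = 1

Coefficients: [6, 2, 1, 4]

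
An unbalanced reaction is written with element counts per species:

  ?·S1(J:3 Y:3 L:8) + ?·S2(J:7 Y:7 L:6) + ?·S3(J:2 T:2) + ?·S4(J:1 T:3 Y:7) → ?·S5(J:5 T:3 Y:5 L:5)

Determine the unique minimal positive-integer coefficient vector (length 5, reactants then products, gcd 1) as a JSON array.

J: 3·3+1·7+6·2+2·1 = 30 | 6·5 = 30
T: 3·0+1·0+6·2+2·3 = 18 | 6·3 = 18
Y: 3·3+1·7+6·0+2·7 = 30 | 6·5 = 30
L: 3·8+1·6+6·0+2·0 = 30 | 6·5 = 30
gcd(3,1,6,2,6) = 1

Coefficients: [3, 1, 6, 2, 6]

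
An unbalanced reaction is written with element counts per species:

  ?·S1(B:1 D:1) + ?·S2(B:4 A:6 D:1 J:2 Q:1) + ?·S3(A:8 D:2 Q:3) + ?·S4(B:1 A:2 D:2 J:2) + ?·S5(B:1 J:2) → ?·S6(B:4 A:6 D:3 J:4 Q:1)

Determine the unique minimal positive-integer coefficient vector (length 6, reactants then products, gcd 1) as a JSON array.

Coefficients: [3, 3, 1, 5, 4, 6]

B: 3·1+3·4+1·0+5·1+4·1 = 24 | 6·4 = 24
A: 3·0+3·6+1·8+5·2+4·0 = 36 | 6·6 = 36
D: 3·1+3·1+1·2+5·2+4·0 = 18 | 6·3 = 18
J: 3·0+3·2+1·0+5·2+4·2 = 24 | 6·4 = 24
Q: 3·0+3·1+1·3+5·0+4·0 = 6 | 6·1 = 6
gcd(3,3,1,5,4,6) = 1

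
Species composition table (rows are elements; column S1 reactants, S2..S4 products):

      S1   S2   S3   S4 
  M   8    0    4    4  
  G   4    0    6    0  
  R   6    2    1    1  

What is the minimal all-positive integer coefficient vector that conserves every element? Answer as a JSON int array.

Coefficients: [3, 6, 2, 4]

M: 3·8 = 24 | 6·0+2·4+4·4 = 24
G: 3·4 = 12 | 6·0+2·6+4·0 = 12
R: 3·6 = 18 | 6·2+2·1+4·1 = 18
gcd(3,6,2,4) = 1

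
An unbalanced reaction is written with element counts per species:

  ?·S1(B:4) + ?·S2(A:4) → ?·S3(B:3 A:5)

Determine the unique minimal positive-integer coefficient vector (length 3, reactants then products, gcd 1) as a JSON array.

B: 3·4+5·0 = 12 | 4·3 = 12
A: 3·0+5·4 = 20 | 4·5 = 20
gcd(3,5,4) = 1

Coefficients: [3, 5, 4]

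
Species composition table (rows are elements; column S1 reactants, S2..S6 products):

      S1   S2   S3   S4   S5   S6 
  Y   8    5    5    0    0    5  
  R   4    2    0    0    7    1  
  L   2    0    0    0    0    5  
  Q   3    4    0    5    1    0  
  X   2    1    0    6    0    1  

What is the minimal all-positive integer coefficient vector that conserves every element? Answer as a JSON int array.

Coefficients: [5, 2, 4, 1, 2, 2]

Y: 5·8 = 40 | 2·5+4·5+1·0+2·0+2·5 = 40
R: 5·4 = 20 | 2·2+4·0+1·0+2·7+2·1 = 20
L: 5·2 = 10 | 2·0+4·0+1·0+2·0+2·5 = 10
Q: 5·3 = 15 | 2·4+4·0+1·5+2·1+2·0 = 15
X: 5·2 = 10 | 2·1+4·0+1·6+2·0+2·1 = 10
gcd(5,2,4,1,2,2) = 1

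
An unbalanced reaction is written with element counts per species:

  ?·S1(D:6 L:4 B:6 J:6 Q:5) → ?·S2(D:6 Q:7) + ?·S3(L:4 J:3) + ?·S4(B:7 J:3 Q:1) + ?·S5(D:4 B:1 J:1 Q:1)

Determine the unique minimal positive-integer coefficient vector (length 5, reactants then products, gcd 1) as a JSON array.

Coefficients: [4, 2, 4, 3, 3]

D: 4·6 = 24 | 2·6+4·0+3·0+3·4 = 24
L: 4·4 = 16 | 2·0+4·4+3·0+3·0 = 16
B: 4·6 = 24 | 2·0+4·0+3·7+3·1 = 24
J: 4·6 = 24 | 2·0+4·3+3·3+3·1 = 24
Q: 4·5 = 20 | 2·7+4·0+3·1+3·1 = 20
gcd(4,2,4,3,3) = 1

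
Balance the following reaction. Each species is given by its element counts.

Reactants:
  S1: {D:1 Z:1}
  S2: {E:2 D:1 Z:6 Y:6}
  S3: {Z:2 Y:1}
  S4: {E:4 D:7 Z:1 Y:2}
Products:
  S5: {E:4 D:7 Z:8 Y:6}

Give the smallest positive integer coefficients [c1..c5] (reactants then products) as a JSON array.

Coefficients: [5, 2, 6, 3, 4]

E: 5·0+2·2+6·0+3·4 = 16 | 4·4 = 16
D: 5·1+2·1+6·0+3·7 = 28 | 4·7 = 28
Z: 5·1+2·6+6·2+3·1 = 32 | 4·8 = 32
Y: 5·0+2·6+6·1+3·2 = 24 | 4·6 = 24
gcd(5,2,6,3,4) = 1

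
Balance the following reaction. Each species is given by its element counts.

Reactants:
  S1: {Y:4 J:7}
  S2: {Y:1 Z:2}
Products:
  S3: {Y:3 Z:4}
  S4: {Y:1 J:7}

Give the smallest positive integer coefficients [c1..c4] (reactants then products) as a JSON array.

Y: 1·4+6·1 = 10 | 3·3+1·1 = 10
Z: 1·0+6·2 = 12 | 3·4+1·0 = 12
J: 1·7+6·0 = 7 | 3·0+1·7 = 7
gcd(1,6,3,1) = 1

Coefficients: [1, 6, 3, 1]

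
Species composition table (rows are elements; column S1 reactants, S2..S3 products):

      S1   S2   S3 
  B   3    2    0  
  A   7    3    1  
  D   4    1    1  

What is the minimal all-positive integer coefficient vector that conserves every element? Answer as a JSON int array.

Coefficients: [2, 3, 5]

B: 2·3 = 6 | 3·2+5·0 = 6
A: 2·7 = 14 | 3·3+5·1 = 14
D: 2·4 = 8 | 3·1+5·1 = 8
gcd(2,3,5) = 1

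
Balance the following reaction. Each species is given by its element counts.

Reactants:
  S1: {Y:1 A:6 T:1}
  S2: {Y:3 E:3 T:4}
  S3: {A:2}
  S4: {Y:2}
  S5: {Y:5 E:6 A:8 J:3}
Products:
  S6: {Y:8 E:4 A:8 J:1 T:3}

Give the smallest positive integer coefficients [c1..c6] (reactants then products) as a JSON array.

Coefficients: [1, 2, 5, 6, 1, 3]

Y: 1·1+2·3+5·0+6·2+1·5 = 24 | 3·8 = 24
E: 1·0+2·3+5·0+6·0+1·6 = 12 | 3·4 = 12
A: 1·6+2·0+5·2+6·0+1·8 = 24 | 3·8 = 24
J: 1·0+2·0+5·0+6·0+1·3 = 3 | 3·1 = 3
T: 1·1+2·4+5·0+6·0+1·0 = 9 | 3·3 = 9
gcd(1,2,5,6,1,3) = 1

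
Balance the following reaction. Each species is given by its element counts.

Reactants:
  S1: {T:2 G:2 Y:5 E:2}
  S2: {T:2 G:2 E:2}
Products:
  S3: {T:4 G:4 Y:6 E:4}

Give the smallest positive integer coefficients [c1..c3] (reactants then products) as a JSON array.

T: 6·2+4·2 = 20 | 5·4 = 20
G: 6·2+4·2 = 20 | 5·4 = 20
Y: 6·5+4·0 = 30 | 5·6 = 30
E: 6·2+4·2 = 20 | 5·4 = 20
gcd(6,4,5) = 1

Coefficients: [6, 4, 5]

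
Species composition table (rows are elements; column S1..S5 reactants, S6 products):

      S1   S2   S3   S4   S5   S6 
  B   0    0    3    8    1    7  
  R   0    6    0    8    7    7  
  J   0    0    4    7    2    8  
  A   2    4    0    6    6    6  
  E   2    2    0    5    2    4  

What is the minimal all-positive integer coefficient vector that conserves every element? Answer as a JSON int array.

Coefficients: [2, 2, 6, 2, 1, 5]

B: 2·0+2·0+6·3+2·8+1·1 = 35 | 5·7 = 35
R: 2·0+2·6+6·0+2·8+1·7 = 35 | 5·7 = 35
J: 2·0+2·0+6·4+2·7+1·2 = 40 | 5·8 = 40
A: 2·2+2·4+6·0+2·6+1·6 = 30 | 5·6 = 30
E: 2·2+2·2+6·0+2·5+1·2 = 20 | 5·4 = 20
gcd(2,2,6,2,1,5) = 1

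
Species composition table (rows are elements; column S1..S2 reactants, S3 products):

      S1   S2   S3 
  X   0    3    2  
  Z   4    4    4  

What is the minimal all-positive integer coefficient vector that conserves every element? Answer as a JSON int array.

Coefficients: [1, 2, 3]

X: 1·0+2·3 = 6 | 3·2 = 6
Z: 1·4+2·4 = 12 | 3·4 = 12
gcd(1,2,3) = 1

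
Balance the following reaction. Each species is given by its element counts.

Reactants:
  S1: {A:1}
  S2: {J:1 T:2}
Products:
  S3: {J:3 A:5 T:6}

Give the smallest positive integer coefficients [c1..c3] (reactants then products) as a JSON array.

Coefficients: [5, 3, 1]

J: 5·0+3·1 = 3 | 1·3 = 3
A: 5·1+3·0 = 5 | 1·5 = 5
T: 5·0+3·2 = 6 | 1·6 = 6
gcd(5,3,1) = 1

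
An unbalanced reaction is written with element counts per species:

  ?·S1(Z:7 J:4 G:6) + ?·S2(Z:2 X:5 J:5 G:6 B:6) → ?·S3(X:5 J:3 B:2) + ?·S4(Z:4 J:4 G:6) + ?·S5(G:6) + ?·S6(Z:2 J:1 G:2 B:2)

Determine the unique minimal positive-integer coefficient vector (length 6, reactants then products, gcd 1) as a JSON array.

Coefficients: [2, 3, 3, 2, 1, 6]

Z: 2·7+3·2 = 20 | 3·0+2·4+1·0+6·2 = 20
X: 2·0+3·5 = 15 | 3·5+2·0+1·0+6·0 = 15
J: 2·4+3·5 = 23 | 3·3+2·4+1·0+6·1 = 23
G: 2·6+3·6 = 30 | 3·0+2·6+1·6+6·2 = 30
B: 2·0+3·6 = 18 | 3·2+2·0+1·0+6·2 = 18
gcd(2,3,3,2,1,6) = 1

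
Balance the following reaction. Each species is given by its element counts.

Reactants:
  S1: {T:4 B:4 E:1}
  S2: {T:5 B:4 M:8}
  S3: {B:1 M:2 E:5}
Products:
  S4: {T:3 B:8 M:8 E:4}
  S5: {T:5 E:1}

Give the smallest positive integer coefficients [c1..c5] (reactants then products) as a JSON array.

Coefficients: [5, 4, 4, 5, 5]

T: 5·4+4·5+4·0 = 40 | 5·3+5·5 = 40
B: 5·4+4·4+4·1 = 40 | 5·8+5·0 = 40
M: 5·0+4·8+4·2 = 40 | 5·8+5·0 = 40
E: 5·1+4·0+4·5 = 25 | 5·4+5·1 = 25
gcd(5,4,4,5,5) = 1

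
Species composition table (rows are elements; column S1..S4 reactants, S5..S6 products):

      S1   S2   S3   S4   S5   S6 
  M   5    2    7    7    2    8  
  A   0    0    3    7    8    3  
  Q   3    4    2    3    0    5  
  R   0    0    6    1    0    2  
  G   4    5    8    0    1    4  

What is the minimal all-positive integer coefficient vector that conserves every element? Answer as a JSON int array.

M: 1·5+2·2+1·7+4·7 = 44 | 2·2+5·8 = 44
A: 1·0+2·0+1·3+4·7 = 31 | 2·8+5·3 = 31
Q: 1·3+2·4+1·2+4·3 = 25 | 2·0+5·5 = 25
R: 1·0+2·0+1·6+4·1 = 10 | 2·0+5·2 = 10
G: 1·4+2·5+1·8+4·0 = 22 | 2·1+5·4 = 22
gcd(1,2,1,4,2,5) = 1

Coefficients: [1, 2, 1, 4, 2, 5]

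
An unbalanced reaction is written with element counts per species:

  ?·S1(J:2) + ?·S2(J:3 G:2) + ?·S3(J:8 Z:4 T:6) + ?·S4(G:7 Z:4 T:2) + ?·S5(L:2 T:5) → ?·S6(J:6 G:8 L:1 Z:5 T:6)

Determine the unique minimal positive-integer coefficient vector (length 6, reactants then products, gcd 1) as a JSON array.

Coefficients: [5, 2, 1, 4, 2, 4]

J: 5·2+2·3+1·8+4·0+2·0 = 24 | 4·6 = 24
G: 5·0+2·2+1·0+4·7+2·0 = 32 | 4·8 = 32
L: 5·0+2·0+1·0+4·0+2·2 = 4 | 4·1 = 4
Z: 5·0+2·0+1·4+4·4+2·0 = 20 | 4·5 = 20
T: 5·0+2·0+1·6+4·2+2·5 = 24 | 4·6 = 24
gcd(5,2,1,4,2,4) = 1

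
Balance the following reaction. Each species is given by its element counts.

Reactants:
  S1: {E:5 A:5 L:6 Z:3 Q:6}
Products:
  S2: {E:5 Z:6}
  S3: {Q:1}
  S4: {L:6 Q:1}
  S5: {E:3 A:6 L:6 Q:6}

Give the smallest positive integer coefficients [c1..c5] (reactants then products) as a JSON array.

E: 6·5 = 30 | 3·5+5·0+1·0+5·3 = 30
A: 6·5 = 30 | 3·0+5·0+1·0+5·6 = 30
L: 6·6 = 36 | 3·0+5·0+1·6+5·6 = 36
Z: 6·3 = 18 | 3·6+5·0+1·0+5·0 = 18
Q: 6·6 = 36 | 3·0+5·1+1·1+5·6 = 36
gcd(6,3,5,1,5) = 1

Coefficients: [6, 3, 5, 1, 5]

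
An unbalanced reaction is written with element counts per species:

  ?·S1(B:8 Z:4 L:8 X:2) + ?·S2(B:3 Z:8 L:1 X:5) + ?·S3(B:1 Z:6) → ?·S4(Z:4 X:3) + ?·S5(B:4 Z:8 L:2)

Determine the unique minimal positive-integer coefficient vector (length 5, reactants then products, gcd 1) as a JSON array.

Coefficients: [1, 2, 6, 4, 5]

B: 1·8+2·3+6·1 = 20 | 4·0+5·4 = 20
Z: 1·4+2·8+6·6 = 56 | 4·4+5·8 = 56
L: 1·8+2·1+6·0 = 10 | 4·0+5·2 = 10
X: 1·2+2·5+6·0 = 12 | 4·3+5·0 = 12
gcd(1,2,6,4,5) = 1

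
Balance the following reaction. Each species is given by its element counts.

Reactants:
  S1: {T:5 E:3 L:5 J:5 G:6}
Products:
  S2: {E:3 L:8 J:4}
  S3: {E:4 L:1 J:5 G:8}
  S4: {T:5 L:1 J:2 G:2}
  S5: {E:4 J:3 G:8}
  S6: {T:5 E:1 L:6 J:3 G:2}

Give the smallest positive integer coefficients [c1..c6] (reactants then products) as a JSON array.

T: 6·5 = 30 | 1·0+1·0+3·5+2·0+3·5 = 30
E: 6·3 = 18 | 1·3+1·4+3·0+2·4+3·1 = 18
L: 6·5 = 30 | 1·8+1·1+3·1+2·0+3·6 = 30
J: 6·5 = 30 | 1·4+1·5+3·2+2·3+3·3 = 30
G: 6·6 = 36 | 1·0+1·8+3·2+2·8+3·2 = 36
gcd(6,1,1,3,2,3) = 1

Coefficients: [6, 1, 1, 3, 2, 3]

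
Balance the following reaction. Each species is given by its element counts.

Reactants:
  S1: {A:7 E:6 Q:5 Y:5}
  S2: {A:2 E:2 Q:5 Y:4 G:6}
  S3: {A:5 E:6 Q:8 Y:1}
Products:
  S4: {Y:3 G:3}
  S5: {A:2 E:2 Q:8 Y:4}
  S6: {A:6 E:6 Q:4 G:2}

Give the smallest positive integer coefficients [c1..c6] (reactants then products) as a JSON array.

A: 3·7+5·2+3·5 = 46 | 6·0+5·2+6·6 = 46
E: 3·6+5·2+3·6 = 46 | 6·0+5·2+6·6 = 46
Q: 3·5+5·5+3·8 = 64 | 6·0+5·8+6·4 = 64
Y: 3·5+5·4+3·1 = 38 | 6·3+5·4+6·0 = 38
G: 3·0+5·6+3·0 = 30 | 6·3+5·0+6·2 = 30
gcd(3,5,3,6,5,6) = 1

Coefficients: [3, 5, 3, 6, 5, 6]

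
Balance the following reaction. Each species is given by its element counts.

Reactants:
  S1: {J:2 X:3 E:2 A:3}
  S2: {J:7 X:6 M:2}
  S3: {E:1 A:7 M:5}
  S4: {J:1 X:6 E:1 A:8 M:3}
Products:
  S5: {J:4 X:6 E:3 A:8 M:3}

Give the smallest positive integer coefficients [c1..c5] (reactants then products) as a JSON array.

J: 6·2+1·7+2·0+1·1 = 20 | 5·4 = 20
X: 6·3+1·6+2·0+1·6 = 30 | 5·6 = 30
E: 6·2+1·0+2·1+1·1 = 15 | 5·3 = 15
A: 6·3+1·0+2·7+1·8 = 40 | 5·8 = 40
M: 6·0+1·2+2·5+1·3 = 15 | 5·3 = 15
gcd(6,1,2,1,5) = 1

Coefficients: [6, 1, 2, 1, 5]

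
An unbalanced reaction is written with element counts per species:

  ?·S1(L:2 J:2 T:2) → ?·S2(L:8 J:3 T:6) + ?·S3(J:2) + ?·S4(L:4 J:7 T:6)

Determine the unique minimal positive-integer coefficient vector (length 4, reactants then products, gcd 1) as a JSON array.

Coefficients: [6, 1, 1, 1]

L: 6·2 = 12 | 1·8+1·0+1·4 = 12
J: 6·2 = 12 | 1·3+1·2+1·7 = 12
T: 6·2 = 12 | 1·6+1·0+1·6 = 12
gcd(6,1,1,1) = 1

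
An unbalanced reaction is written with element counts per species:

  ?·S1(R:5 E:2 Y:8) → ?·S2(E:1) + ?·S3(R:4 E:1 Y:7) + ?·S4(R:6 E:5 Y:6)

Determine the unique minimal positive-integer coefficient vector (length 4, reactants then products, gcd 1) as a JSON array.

Coefficients: [6, 1, 6, 1]

R: 6·5 = 30 | 1·0+6·4+1·6 = 30
E: 6·2 = 12 | 1·1+6·1+1·5 = 12
Y: 6·8 = 48 | 1·0+6·7+1·6 = 48
gcd(6,1,6,1) = 1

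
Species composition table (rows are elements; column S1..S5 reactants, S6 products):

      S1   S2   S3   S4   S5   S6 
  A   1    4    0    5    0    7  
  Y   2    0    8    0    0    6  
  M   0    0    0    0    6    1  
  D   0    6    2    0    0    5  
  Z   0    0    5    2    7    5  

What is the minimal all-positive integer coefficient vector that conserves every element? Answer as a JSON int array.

A: 6·1+4·4+3·0+4·5+1·0 = 42 | 6·7 = 42
Y: 6·2+4·0+3·8+4·0+1·0 = 36 | 6·6 = 36
M: 6·0+4·0+3·0+4·0+1·6 = 6 | 6·1 = 6
D: 6·0+4·6+3·2+4·0+1·0 = 30 | 6·5 = 30
Z: 6·0+4·0+3·5+4·2+1·7 = 30 | 6·5 = 30
gcd(6,4,3,4,1,6) = 1

Coefficients: [6, 4, 3, 4, 1, 6]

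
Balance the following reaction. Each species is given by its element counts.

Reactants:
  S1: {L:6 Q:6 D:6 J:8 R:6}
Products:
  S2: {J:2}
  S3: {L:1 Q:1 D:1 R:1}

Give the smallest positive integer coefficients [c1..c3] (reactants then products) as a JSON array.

L: 1·6 = 6 | 4·0+6·1 = 6
Q: 1·6 = 6 | 4·0+6·1 = 6
D: 1·6 = 6 | 4·0+6·1 = 6
J: 1·8 = 8 | 4·2+6·0 = 8
R: 1·6 = 6 | 4·0+6·1 = 6
gcd(1,4,6) = 1

Coefficients: [1, 4, 6]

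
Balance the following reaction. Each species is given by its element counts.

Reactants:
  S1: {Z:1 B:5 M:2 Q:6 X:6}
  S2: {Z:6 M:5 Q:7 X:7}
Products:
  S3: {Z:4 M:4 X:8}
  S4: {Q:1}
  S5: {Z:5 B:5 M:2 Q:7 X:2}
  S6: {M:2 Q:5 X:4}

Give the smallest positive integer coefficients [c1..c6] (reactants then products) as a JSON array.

Z: 3·1+4·6 = 27 | 3·4+5·0+3·5+4·0 = 27
B: 3·5+4·0 = 15 | 3·0+5·0+3·5+4·0 = 15
M: 3·2+4·5 = 26 | 3·4+5·0+3·2+4·2 = 26
Q: 3·6+4·7 = 46 | 3·0+5·1+3·7+4·5 = 46
X: 3·6+4·7 = 46 | 3·8+5·0+3·2+4·4 = 46
gcd(3,4,3,5,3,4) = 1

Coefficients: [3, 4, 3, 5, 3, 4]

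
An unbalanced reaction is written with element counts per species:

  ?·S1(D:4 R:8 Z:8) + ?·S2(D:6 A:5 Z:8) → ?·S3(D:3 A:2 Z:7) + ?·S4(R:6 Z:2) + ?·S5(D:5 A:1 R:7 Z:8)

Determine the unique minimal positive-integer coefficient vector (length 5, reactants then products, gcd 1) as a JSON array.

Coefficients: [6, 2, 2, 1, 6]

D: 6·4+2·6 = 36 | 2·3+1·0+6·5 = 36
A: 6·0+2·5 = 10 | 2·2+1·0+6·1 = 10
R: 6·8+2·0 = 48 | 2·0+1·6+6·7 = 48
Z: 6·8+2·8 = 64 | 2·7+1·2+6·8 = 64
gcd(6,2,2,1,6) = 1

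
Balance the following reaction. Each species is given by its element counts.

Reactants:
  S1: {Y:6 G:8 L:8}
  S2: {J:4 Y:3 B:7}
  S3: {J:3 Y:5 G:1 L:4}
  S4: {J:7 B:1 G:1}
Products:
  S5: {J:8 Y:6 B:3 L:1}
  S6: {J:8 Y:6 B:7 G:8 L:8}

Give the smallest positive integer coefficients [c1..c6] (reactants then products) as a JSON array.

Coefficients: [3, 5, 3, 5, 4, 4]

J: 3·0+5·4+3·3+5·7 = 64 | 4·8+4·8 = 64
Y: 3·6+5·3+3·5+5·0 = 48 | 4·6+4·6 = 48
B: 3·0+5·7+3·0+5·1 = 40 | 4·3+4·7 = 40
G: 3·8+5·0+3·1+5·1 = 32 | 4·0+4·8 = 32
L: 3·8+5·0+3·4+5·0 = 36 | 4·1+4·8 = 36
gcd(3,5,3,5,4,4) = 1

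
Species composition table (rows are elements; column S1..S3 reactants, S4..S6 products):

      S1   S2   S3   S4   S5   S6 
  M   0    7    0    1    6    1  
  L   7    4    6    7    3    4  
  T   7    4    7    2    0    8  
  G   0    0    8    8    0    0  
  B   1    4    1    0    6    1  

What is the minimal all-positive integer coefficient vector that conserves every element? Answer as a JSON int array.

Coefficients: [3, 3, 3, 3, 2, 6]

M: 3·0+3·7+3·0 = 21 | 3·1+2·6+6·1 = 21
L: 3·7+3·4+3·6 = 51 | 3·7+2·3+6·4 = 51
T: 3·7+3·4+3·7 = 54 | 3·2+2·0+6·8 = 54
G: 3·0+3·0+3·8 = 24 | 3·8+2·0+6·0 = 24
B: 3·1+3·4+3·1 = 18 | 3·0+2·6+6·1 = 18
gcd(3,3,3,3,2,6) = 1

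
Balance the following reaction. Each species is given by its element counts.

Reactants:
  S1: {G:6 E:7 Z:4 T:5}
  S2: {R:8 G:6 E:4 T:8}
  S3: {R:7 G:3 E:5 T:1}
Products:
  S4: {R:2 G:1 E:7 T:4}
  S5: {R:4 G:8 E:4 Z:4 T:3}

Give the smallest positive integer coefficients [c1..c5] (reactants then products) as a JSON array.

Coefficients: [6, 1, 4, 6, 6]

R: 6·0+1·8+4·7 = 36 | 6·2+6·4 = 36
G: 6·6+1·6+4·3 = 54 | 6·1+6·8 = 54
E: 6·7+1·4+4·5 = 66 | 6·7+6·4 = 66
Z: 6·4+1·0+4·0 = 24 | 6·0+6·4 = 24
T: 6·5+1·8+4·1 = 42 | 6·4+6·3 = 42
gcd(6,1,4,6,6) = 1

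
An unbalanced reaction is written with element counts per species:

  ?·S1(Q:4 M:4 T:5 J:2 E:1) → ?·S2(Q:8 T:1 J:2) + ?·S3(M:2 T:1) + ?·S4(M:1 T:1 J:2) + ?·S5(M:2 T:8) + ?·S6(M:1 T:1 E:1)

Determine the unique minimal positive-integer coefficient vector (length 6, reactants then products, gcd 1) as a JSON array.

Coefficients: [4, 2, 4, 2, 1, 4]

Q: 4·4 = 16 | 2·8+4·0+2·0+1·0+4·0 = 16
M: 4·4 = 16 | 2·0+4·2+2·1+1·2+4·1 = 16
T: 4·5 = 20 | 2·1+4·1+2·1+1·8+4·1 = 20
J: 4·2 = 8 | 2·2+4·0+2·2+1·0+4·0 = 8
E: 4·1 = 4 | 2·0+4·0+2·0+1·0+4·1 = 4
gcd(4,2,4,2,1,4) = 1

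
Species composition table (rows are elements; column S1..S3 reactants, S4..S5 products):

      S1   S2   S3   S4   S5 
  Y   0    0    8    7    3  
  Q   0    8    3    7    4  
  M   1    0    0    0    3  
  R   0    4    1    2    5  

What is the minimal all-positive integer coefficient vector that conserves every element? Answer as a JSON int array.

Y: 3·0+2·0+3·8 = 24 | 3·7+1·3 = 24
Q: 3·0+2·8+3·3 = 25 | 3·7+1·4 = 25
M: 3·1+2·0+3·0 = 3 | 3·0+1·3 = 3
R: 3·0+2·4+3·1 = 11 | 3·2+1·5 = 11
gcd(3,2,3,3,1) = 1

Coefficients: [3, 2, 3, 3, 1]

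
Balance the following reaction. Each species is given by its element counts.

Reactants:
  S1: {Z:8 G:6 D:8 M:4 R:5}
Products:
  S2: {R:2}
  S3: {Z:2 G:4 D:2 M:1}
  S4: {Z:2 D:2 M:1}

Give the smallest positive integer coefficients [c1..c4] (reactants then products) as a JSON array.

Coefficients: [2, 5, 3, 5]

Z: 2·8 = 16 | 5·0+3·2+5·2 = 16
G: 2·6 = 12 | 5·0+3·4+5·0 = 12
D: 2·8 = 16 | 5·0+3·2+5·2 = 16
M: 2·4 = 8 | 5·0+3·1+5·1 = 8
R: 2·5 = 10 | 5·2+3·0+5·0 = 10
gcd(2,5,3,5) = 1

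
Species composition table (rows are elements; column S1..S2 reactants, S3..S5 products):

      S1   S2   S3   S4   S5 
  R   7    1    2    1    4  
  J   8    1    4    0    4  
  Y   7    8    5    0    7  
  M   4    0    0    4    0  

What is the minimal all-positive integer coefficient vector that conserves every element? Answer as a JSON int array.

Coefficients: [5, 4, 5, 5, 6]

R: 5·7+4·1 = 39 | 5·2+5·1+6·4 = 39
J: 5·8+4·1 = 44 | 5·4+5·0+6·4 = 44
Y: 5·7+4·8 = 67 | 5·5+5·0+6·7 = 67
M: 5·4+4·0 = 20 | 5·0+5·4+6·0 = 20
gcd(5,4,5,5,6) = 1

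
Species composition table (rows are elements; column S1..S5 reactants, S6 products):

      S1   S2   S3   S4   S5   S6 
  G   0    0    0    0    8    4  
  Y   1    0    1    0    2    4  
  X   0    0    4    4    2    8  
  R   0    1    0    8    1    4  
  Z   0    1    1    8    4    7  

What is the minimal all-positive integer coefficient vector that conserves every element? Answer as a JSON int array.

G: 6·0+6·0+6·0+1·0+2·8 = 16 | 4·4 = 16
Y: 6·1+6·0+6·1+1·0+2·2 = 16 | 4·4 = 16
X: 6·0+6·0+6·4+1·4+2·2 = 32 | 4·8 = 32
R: 6·0+6·1+6·0+1·8+2·1 = 16 | 4·4 = 16
Z: 6·0+6·1+6·1+1·8+2·4 = 28 | 4·7 = 28
gcd(6,6,6,1,2,4) = 1

Coefficients: [6, 6, 6, 1, 2, 4]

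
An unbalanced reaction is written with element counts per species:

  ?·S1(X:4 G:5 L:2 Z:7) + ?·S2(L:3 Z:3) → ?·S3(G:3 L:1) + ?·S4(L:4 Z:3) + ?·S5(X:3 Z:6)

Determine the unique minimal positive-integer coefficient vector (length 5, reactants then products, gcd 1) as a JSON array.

X: 3·4+5·0 = 12 | 5·0+4·0+4·3 = 12
G: 3·5+5·0 = 15 | 5·3+4·0+4·0 = 15
L: 3·2+5·3 = 21 | 5·1+4·4+4·0 = 21
Z: 3·7+5·3 = 36 | 5·0+4·3+4·6 = 36
gcd(3,5,5,4,4) = 1

Coefficients: [3, 5, 5, 4, 4]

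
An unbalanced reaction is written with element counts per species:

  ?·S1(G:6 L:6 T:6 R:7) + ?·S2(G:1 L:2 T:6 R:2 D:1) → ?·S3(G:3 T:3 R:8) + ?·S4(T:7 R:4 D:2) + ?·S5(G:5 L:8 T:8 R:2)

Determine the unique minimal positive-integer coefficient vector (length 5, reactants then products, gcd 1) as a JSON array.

G: 2·6+6·1 = 18 | 1·3+3·0+3·5 = 18
L: 2·6+6·2 = 24 | 1·0+3·0+3·8 = 24
T: 2·6+6·6 = 48 | 1·3+3·7+3·8 = 48
R: 2·7+6·2 = 26 | 1·8+3·4+3·2 = 26
D: 2·0+6·1 = 6 | 1·0+3·2+3·0 = 6
gcd(2,6,1,3,3) = 1

Coefficients: [2, 6, 1, 3, 3]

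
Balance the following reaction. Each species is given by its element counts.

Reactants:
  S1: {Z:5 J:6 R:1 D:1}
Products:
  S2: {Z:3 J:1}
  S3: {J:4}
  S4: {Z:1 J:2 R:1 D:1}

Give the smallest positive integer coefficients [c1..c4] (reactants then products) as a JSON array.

Coefficients: [3, 4, 2, 3]

Z: 3·5 = 15 | 4·3+2·0+3·1 = 15
J: 3·6 = 18 | 4·1+2·4+3·2 = 18
R: 3·1 = 3 | 4·0+2·0+3·1 = 3
D: 3·1 = 3 | 4·0+2·0+3·1 = 3
gcd(3,4,2,3) = 1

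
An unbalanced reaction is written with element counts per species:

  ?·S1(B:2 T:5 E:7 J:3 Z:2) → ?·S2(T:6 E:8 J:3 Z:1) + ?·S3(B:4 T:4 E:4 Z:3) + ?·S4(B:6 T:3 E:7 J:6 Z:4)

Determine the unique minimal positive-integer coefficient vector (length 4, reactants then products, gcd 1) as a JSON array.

Coefficients: [5, 3, 1, 1]

B: 5·2 = 10 | 3·0+1·4+1·6 = 10
T: 5·5 = 25 | 3·6+1·4+1·3 = 25
E: 5·7 = 35 | 3·8+1·4+1·7 = 35
J: 5·3 = 15 | 3·3+1·0+1·6 = 15
Z: 5·2 = 10 | 3·1+1·3+1·4 = 10
gcd(5,3,1,1) = 1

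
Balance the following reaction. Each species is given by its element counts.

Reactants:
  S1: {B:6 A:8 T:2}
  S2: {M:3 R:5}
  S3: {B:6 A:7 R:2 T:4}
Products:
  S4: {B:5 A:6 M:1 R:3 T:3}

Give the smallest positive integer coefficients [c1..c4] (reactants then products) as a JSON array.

Coefficients: [1, 2, 4, 6]

B: 1·6+2·0+4·6 = 30 | 6·5 = 30
A: 1·8+2·0+4·7 = 36 | 6·6 = 36
M: 1·0+2·3+4·0 = 6 | 6·1 = 6
R: 1·0+2·5+4·2 = 18 | 6·3 = 18
T: 1·2+2·0+4·4 = 18 | 6·3 = 18
gcd(1,2,4,6) = 1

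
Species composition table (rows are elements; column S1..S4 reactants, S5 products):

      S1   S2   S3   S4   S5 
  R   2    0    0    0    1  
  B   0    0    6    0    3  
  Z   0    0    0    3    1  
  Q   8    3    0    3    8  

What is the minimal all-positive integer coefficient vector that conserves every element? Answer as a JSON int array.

Coefficients: [3, 6, 3, 2, 6]

R: 3·2+6·0+3·0+2·0 = 6 | 6·1 = 6
B: 3·0+6·0+3·6+2·0 = 18 | 6·3 = 18
Z: 3·0+6·0+3·0+2·3 = 6 | 6·1 = 6
Q: 3·8+6·3+3·0+2·3 = 48 | 6·8 = 48
gcd(3,6,3,2,6) = 1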